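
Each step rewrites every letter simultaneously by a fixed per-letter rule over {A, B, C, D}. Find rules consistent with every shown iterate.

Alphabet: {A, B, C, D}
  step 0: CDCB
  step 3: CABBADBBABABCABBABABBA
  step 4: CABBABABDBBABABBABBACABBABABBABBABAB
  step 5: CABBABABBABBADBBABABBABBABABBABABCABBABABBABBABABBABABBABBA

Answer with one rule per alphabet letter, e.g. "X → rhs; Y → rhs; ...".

A->B, B->BA, C->CA, D->DB

  step 4 ⇒ step 5: CABBABABDBBABABBABBACABBABABBABBABAB ⇒ CA·B·BA·BA·B·BA·B·BA·DB·BA·BA·B·BA·B·BA·BA·B·BA·BA·B·CA·B·BA·BA·B·BA·B·BA·BA·B·BA·BA·B·BA·B·BA
    A ↦ B
    B ↦ BA
    C ↦ CA
    D ↦ DB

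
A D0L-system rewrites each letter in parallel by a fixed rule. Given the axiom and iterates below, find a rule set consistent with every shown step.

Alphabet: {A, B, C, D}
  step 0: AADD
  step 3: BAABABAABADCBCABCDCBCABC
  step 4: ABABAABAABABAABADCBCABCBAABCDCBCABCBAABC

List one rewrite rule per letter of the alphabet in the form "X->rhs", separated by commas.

  step 3 ⇒ step 4: BAABABAABADCBCABCDCBCABC ⇒ A·BA·BA·A·BA·A·BA·BA·A·BA·DC·BC·A·BC·BA·A·BC·DC·BC·A·BC·BA·A·BC
    A ↦ BA
    B ↦ A
    C ↦ BC
    D ↦ DC

A->BA, B->A, C->BC, D->DC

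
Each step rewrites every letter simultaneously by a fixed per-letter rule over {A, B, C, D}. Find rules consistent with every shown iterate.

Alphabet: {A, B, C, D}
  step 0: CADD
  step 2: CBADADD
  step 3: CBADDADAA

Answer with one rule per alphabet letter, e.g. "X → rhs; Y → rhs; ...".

A->D, B->AD, C->CB, D->A

  step 2 ⇒ step 3: CBADADD ⇒ CB·AD·D·A·D·A·A
    A ↦ D
    B ↦ AD
    C ↦ CB
    D ↦ A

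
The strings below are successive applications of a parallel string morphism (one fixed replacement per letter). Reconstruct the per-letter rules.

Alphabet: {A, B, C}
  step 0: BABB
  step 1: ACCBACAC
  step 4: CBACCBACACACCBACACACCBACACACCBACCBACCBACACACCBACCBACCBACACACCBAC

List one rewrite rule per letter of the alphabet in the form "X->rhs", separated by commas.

  step 0 ⇒ step 1: BABB ⇒ AC·CB·AC·AC
    A ↦ CB
    B ↦ AC
    C ↦ AC  (constrained at step 1)

A->CB, B->AC, C->AC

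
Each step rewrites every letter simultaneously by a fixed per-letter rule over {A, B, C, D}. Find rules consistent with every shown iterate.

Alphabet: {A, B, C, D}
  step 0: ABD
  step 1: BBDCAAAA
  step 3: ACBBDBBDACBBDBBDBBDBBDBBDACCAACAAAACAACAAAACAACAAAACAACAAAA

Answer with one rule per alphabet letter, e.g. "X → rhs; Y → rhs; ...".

  step 0 ⇒ step 1: ABD ⇒ BBD·CAA·AA
    A ↦ BBD
    B ↦ CAA
    D ↦ AA
    C ↦ AC  (constrained at step 1)

A->BBD, B->CAA, C->AC, D->AA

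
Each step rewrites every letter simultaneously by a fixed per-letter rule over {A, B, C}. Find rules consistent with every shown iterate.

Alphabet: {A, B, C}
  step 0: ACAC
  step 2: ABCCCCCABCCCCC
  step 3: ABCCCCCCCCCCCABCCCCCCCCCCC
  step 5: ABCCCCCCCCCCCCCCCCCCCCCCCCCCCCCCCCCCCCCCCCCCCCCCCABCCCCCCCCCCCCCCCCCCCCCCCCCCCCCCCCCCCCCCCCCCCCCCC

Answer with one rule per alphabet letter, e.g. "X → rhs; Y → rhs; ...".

A->AB, B->C, C->CC

  step 2 ⇒ step 3: ABCCCCCABCCCCC ⇒ AB·C·CC·CC·CC·CC·CC·AB·C·CC·CC·CC·CC·CC
    A ↦ AB
    B ↦ C
    C ↦ CC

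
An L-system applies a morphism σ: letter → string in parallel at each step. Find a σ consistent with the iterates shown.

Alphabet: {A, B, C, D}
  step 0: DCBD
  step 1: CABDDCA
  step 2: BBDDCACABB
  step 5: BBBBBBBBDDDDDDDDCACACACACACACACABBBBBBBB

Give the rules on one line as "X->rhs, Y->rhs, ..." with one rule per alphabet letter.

  step 1 ⇒ step 2: CABDDCA ⇒ B·B·DD·CA·CA·B·B
    A ↦ B
    B ↦ DD
    C ↦ B
    D ↦ CA

A->B, B->DD, C->B, D->CA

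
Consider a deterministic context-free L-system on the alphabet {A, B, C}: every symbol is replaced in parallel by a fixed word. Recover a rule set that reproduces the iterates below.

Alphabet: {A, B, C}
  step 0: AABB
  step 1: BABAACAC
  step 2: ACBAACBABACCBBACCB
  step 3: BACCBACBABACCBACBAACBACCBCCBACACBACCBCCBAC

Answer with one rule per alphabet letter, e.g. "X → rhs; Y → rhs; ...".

A->BA, B->AC, C->CCB

  step 2 ⇒ step 3: ACBAACBABACCBBACCB ⇒ BA·CCB·AC·BA·BA·CCB·AC·BA·AC·BA·CCB·CCB·AC·AC·BA·CCB·CCB·AC
    A ↦ BA
    B ↦ AC
    C ↦ CCB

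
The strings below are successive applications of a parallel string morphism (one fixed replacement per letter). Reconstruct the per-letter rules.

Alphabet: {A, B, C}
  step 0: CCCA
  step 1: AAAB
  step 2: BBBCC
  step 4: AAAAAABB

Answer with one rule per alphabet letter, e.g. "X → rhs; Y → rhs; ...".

A->B, B->CC, C->A

  step 1 ⇒ step 2: AAAB ⇒ B·B·B·CC
    A ↦ B
    B ↦ CC
  step 0 ⇒ step 1: CCCA ⇒ A·A·A·B
    C ↦ A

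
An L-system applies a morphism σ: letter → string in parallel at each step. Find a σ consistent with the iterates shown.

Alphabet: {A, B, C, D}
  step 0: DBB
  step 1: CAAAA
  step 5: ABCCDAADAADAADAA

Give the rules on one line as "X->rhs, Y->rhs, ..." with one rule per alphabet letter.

  step 0 ⇒ step 1: DBB ⇒ C·AA·AA
    B ↦ AA
    D ↦ C
    A ↦ D  (constrained at step 1)
    C ↦ AB  (constrained at step 1)

A->D, B->AA, C->AB, D->C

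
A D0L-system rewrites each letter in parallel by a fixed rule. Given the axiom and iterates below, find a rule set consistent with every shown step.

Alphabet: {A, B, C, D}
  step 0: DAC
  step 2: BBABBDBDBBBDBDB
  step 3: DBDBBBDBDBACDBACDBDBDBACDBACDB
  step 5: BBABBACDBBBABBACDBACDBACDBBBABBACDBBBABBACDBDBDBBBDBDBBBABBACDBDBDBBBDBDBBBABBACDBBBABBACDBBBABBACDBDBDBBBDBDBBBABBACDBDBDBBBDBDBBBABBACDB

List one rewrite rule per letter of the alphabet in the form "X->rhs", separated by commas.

  step 2 ⇒ step 3: BBABBDBDBBBDBDB ⇒ DB·DB·BB·DB·DB·AC·DB·AC·DB·DB·DB·AC·DB·AC·DB
    A ↦ BB
    B ↦ DB
    D ↦ AC
    C ↦ ABB  (constrained at step 0)

A->BB, B->DB, C->ABB, D->AC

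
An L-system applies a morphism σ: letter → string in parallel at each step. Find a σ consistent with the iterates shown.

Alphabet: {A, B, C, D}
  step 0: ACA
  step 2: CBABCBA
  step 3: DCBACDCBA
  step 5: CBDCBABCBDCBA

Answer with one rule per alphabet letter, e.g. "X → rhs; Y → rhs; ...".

  step 2 ⇒ step 3: CBABCBA ⇒ D·C·BA·C·D·C·BA
    A ↦ BA
    B ↦ C
    C ↦ D
    D ↦ B  (constrained at step 3)

A->BA, B->C, C->D, D->B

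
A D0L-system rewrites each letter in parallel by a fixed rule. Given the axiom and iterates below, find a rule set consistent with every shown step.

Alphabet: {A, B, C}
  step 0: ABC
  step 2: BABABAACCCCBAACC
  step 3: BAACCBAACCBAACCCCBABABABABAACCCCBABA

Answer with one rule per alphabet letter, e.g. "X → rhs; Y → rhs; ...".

A->CC, B->BAA, C->BA

  step 2 ⇒ step 3: BABABAACCCCBAACC ⇒ BAA·CC·BAA·CC·BAA·CC·CC·BA·BA·BA·BA·BAA·CC·CC·BA·BA
    A ↦ CC
    B ↦ BAA
    C ↦ BA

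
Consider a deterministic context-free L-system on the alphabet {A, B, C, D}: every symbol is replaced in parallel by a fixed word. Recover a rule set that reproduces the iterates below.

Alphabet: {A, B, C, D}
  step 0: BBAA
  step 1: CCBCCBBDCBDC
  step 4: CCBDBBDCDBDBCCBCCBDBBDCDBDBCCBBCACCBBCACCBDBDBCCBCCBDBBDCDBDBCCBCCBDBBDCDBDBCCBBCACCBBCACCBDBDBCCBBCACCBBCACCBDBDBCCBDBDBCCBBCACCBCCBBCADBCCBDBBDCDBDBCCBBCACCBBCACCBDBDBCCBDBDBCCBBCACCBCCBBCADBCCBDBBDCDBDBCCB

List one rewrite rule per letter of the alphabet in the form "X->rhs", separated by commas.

  step 0 ⇒ step 1: BBAA ⇒ CCB·CCB·BDC·BDC
    A ↦ BDC
    B ↦ CCB
    C ↦ DB  (constrained at step 1)
    D ↦ BCA  (constrained at step 1)

A->BDC, B->CCB, C->DB, D->BCA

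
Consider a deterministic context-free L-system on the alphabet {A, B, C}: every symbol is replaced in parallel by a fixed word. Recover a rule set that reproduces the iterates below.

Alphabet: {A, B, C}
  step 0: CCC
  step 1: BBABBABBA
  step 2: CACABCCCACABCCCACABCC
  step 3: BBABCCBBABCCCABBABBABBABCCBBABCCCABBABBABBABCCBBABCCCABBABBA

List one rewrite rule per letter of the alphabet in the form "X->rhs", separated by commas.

A->BCC, B->CA, C->BBA

  step 2 ⇒ step 3: CACABCCCACABCCCACABCC ⇒ BBA·BCC·BBA·BCC·CA·BBA·BBA·BBA·BCC·BBA·BCC·CA·BBA·BBA·BBA·BCC·BBA·BCC·CA·BBA·BBA
    A ↦ BCC
    B ↦ CA
    C ↦ BBA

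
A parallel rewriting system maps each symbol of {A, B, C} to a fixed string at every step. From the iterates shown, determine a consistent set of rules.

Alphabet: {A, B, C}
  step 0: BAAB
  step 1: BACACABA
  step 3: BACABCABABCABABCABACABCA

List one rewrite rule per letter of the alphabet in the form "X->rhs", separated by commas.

  step 0 ⇒ step 1: BAAB ⇒ BA·CA·CA·BA
    A ↦ CA
    B ↦ BA
    C ↦ B  (constrained at step 1)

A->CA, B->BA, C->B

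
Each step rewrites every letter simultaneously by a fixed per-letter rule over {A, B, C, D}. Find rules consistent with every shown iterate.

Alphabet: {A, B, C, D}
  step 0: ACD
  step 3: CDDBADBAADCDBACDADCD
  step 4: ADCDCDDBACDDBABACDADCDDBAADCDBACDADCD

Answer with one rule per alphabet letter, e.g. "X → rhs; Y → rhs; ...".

A->BA, B->D, C->AD, D->CD

  step 3 ⇒ step 4: CDDBADBAADCDBACDADCD ⇒ AD·CD·CD·D·BA·CD·D·BA·BA·CD·AD·CD·D·BA·AD·CD·BA·CD·AD·CD
    A ↦ BA
    B ↦ D
    C ↦ AD
    D ↦ CD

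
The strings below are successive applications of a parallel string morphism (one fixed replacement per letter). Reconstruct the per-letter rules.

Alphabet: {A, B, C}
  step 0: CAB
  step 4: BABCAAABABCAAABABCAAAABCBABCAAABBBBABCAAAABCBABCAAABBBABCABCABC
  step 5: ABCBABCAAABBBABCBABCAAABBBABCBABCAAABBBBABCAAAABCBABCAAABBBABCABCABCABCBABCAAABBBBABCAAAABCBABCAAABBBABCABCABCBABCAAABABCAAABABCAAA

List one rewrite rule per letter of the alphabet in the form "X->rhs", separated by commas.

A->B, B->ABC, C->AAA

  step 4 ⇒ step 5: BABCAAABABCAAABABCAAAABCBABCAAABBBBABCAAAABCBABCAAABBBABCABCABC ⇒ ABC·B·ABC·AAA·B·B·B·ABC·B·ABC·AAA·B·B·B·ABC·B·ABC·AAA·B·B·B·B·ABC·AAA·ABC·B·ABC·AAA·B·B·B·ABC·ABC·ABC·ABC·B·ABC·AAA·B·B·B·B·ABC·AAA·ABC·B·ABC·AAA·B·B·B·ABC·ABC·ABC·B·ABC·AAA·B·ABC·AAA·B·ABC·AAA
    A ↦ B
    B ↦ ABC
    C ↦ AAA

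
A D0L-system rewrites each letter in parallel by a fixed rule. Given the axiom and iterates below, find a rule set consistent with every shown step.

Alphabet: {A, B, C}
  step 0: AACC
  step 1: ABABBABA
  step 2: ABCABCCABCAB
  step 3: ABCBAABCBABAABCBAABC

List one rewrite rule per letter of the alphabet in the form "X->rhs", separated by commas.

  step 2 ⇒ step 3: ABCABCCABCAB ⇒ AB·C·BA·AB·C·BA·BA·AB·C·BA·AB·C
    A ↦ AB
    B ↦ C
    C ↦ BA

A->AB, B->C, C->BA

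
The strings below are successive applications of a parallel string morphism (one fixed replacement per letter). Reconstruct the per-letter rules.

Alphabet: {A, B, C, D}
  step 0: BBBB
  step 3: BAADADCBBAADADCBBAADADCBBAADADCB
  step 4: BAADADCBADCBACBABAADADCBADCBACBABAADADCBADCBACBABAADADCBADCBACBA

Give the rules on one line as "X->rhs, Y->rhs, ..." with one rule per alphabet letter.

  step 3 ⇒ step 4: BAADADCBBAADADCBBAADADCBBAADADCB ⇒ BA·AD·AD·CB·AD·CB·AC·BA·BA·AD·AD·CB·AD·CB·AC·BA·BA·AD·AD·CB·AD·CB·AC·BA·BA·AD·AD·CB·AD·CB·AC·BA
    A ↦ AD
    B ↦ BA
    C ↦ AC
    D ↦ CB

A->AD, B->BA, C->AC, D->CB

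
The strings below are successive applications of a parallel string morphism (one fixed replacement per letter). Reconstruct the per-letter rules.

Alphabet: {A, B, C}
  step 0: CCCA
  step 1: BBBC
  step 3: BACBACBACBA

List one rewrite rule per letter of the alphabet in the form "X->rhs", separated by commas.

  step 0 ⇒ step 1: CCCA ⇒ B·B·B·C
    A ↦ C
    C ↦ B
    B ↦ BA  (constrained at step 1)

A->C, B->BA, C->B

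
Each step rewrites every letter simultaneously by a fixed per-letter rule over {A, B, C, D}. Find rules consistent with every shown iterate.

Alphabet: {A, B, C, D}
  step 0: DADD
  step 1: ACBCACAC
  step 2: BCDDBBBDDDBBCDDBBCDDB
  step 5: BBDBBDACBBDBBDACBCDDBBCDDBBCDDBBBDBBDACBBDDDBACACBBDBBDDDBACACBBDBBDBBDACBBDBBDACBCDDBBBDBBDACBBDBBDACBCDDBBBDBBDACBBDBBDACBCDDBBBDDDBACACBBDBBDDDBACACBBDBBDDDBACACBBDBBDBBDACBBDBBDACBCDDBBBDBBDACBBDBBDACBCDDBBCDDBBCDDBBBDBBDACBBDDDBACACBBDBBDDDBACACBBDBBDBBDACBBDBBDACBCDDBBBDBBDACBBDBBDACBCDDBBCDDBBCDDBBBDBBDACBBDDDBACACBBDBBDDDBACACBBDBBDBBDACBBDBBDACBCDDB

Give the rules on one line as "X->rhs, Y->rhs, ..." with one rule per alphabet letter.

A->BC, B->BBD, C->DDB, D->AC

  step 1 ⇒ step 2: ACBCACAC ⇒ BC·DDB·BBD·DDB·BC·DDB·BC·DDB
    A ↦ BC
    B ↦ BBD
    C ↦ DDB
  step 0 ⇒ step 1: DADD ⇒ AC·BC·AC·AC
    D ↦ AC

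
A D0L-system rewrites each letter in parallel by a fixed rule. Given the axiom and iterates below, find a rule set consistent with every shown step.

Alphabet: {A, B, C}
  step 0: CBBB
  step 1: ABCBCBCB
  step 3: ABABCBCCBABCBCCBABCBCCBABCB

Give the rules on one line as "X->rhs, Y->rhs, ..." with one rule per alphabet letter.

A->C, B->CB, C->AB

  step 0 ⇒ step 1: CBBB ⇒ AB·CB·CB·CB
    B ↦ CB
    C ↦ AB
    A ↦ C  (constrained at step 1)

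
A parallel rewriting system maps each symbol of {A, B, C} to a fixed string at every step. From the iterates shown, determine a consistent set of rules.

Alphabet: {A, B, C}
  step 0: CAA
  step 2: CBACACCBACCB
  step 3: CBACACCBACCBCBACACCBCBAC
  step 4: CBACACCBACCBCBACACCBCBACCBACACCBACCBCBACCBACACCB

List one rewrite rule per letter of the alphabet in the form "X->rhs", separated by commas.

A->AC, B->AC, C->CB

  step 3 ⇒ step 4: CBACACCBACCBCBACACCBCBAC ⇒ CB·AC·AC·CB·AC·CB·CB·AC·AC·CB·CB·AC·CB·AC·AC·CB·AC·CB·CB·AC·CB·AC·AC·CB
    A ↦ AC
    B ↦ AC
    C ↦ CB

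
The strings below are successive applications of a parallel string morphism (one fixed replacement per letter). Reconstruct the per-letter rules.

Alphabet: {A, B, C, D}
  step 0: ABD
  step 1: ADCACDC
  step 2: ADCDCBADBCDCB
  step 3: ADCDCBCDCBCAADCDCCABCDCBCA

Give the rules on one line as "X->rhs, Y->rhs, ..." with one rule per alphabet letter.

  step 2 ⇒ step 3: ADCDCBADBCDCB ⇒ AD·CDC·B·CDC·B·CA·AD·CDC·CA·B·CDC·B·CA
    A ↦ AD
    B ↦ CA
    C ↦ B
    D ↦ CDC

A->AD, B->CA, C->B, D->CDC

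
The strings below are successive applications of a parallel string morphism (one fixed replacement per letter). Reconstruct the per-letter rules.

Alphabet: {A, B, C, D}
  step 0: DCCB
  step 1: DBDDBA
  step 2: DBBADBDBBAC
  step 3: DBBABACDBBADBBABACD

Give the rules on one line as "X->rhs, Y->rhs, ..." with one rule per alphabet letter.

A->C, B->BA, C->D, D->DB

  step 2 ⇒ step 3: DBBADBDBBAC ⇒ DB·BA·BA·C·DB·BA·DB·BA·BA·C·D
    A ↦ C
    B ↦ BA
    C ↦ D
    D ↦ DB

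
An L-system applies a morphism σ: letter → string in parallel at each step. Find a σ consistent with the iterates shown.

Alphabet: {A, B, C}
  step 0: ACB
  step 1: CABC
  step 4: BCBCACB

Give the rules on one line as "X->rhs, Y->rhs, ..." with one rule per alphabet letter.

A->CA, B->C, C->B

  step 0 ⇒ step 1: ACB ⇒ CA·B·C
    A ↦ CA
    B ↦ C
    C ↦ B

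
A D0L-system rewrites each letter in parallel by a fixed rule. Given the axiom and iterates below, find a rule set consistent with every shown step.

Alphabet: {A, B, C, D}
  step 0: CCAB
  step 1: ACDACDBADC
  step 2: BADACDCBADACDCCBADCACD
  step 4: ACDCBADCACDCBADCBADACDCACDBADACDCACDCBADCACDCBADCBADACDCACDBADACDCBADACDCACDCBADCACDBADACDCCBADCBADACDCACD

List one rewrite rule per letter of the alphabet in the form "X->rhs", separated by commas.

  step 1 ⇒ step 2: ACDACDBADC ⇒ BAD·ACD·C·BAD·ACD·C·C·BAD·C·ACD
    A ↦ BAD
    B ↦ C
    C ↦ ACD
    D ↦ C

A->BAD, B->C, C->ACD, D->C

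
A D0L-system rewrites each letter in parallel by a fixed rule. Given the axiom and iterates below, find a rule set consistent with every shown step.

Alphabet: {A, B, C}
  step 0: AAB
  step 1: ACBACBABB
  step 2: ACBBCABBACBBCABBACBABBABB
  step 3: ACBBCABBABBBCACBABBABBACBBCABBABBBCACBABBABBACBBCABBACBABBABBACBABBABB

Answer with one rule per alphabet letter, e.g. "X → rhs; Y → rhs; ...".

  step 2 ⇒ step 3: ACBBCABBACBBCABBACBABBABB ⇒ ACB·BC·ABB·ABB·BC·ACB·ABB·ABB·ACB·BC·ABB·ABB·BC·ACB·ABB·ABB·ACB·BC·ABB·ACB·ABB·ABB·ACB·ABB·ABB
    A ↦ ACB
    B ↦ ABB
    C ↦ BC

A->ACB, B->ABB, C->BC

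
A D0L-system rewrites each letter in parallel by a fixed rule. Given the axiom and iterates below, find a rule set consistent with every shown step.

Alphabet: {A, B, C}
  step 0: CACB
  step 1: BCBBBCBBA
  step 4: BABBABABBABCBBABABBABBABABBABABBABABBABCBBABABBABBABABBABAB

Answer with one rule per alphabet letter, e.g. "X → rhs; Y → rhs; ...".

A->B, B->BA, C->BCB

  step 0 ⇒ step 1: CACB ⇒ BCB·B·BCB·BA
    A ↦ B
    B ↦ BA
    C ↦ BCB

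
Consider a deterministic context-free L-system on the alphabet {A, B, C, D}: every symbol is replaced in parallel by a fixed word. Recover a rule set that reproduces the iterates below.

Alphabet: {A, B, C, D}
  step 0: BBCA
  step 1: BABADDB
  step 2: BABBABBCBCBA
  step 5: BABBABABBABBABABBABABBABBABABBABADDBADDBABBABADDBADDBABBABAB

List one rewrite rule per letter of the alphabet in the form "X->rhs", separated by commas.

A->B, B->BA, C->DD, D->BC

  step 1 ⇒ step 2: BABADDB ⇒ BA·B·BA·B·BC·BC·BA
    A ↦ B
    B ↦ BA
    D ↦ BC
  step 0 ⇒ step 1: BBCA ⇒ BA·BA·DD·B
    C ↦ DD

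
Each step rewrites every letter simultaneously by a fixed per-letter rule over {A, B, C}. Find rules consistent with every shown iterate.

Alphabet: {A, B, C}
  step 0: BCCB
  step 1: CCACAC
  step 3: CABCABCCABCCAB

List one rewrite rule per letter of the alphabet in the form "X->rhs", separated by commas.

  step 0 ⇒ step 1: BCCB ⇒ C·CA·CA·C
    B ↦ C
    C ↦ CA
    A ↦ B  (constrained at step 1)

A->B, B->C, C->CA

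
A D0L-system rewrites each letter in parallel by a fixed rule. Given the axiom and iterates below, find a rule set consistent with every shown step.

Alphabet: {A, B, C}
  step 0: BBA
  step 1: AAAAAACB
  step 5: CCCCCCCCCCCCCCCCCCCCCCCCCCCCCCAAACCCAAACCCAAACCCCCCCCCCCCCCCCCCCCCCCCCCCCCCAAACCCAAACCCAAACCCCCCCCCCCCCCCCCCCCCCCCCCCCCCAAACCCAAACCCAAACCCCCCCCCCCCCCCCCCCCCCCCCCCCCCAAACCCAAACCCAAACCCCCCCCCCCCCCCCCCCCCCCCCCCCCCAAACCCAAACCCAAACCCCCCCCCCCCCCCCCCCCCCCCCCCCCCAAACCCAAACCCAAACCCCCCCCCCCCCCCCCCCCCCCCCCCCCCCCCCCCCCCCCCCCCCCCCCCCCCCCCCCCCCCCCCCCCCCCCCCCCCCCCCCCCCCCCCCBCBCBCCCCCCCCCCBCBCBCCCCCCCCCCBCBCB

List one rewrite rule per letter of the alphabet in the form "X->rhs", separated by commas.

A->CB, B->AAA, C->CCC

  step 0 ⇒ step 1: BBA ⇒ AAA·AAA·CB
    A ↦ CB
    B ↦ AAA
    C ↦ CCC  (constrained at step 1)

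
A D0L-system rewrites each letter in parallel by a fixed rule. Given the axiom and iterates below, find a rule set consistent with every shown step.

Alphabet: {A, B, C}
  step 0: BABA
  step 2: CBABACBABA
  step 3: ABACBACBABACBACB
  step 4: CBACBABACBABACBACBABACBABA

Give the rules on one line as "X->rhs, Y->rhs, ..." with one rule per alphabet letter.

A->CB, B->A, C->AB

  step 3 ⇒ step 4: ABACBACBABACBACB ⇒ CB·A·CB·AB·A·CB·AB·A·CB·A·CB·AB·A·CB·AB·A
    A ↦ CB
    B ↦ A
    C ↦ AB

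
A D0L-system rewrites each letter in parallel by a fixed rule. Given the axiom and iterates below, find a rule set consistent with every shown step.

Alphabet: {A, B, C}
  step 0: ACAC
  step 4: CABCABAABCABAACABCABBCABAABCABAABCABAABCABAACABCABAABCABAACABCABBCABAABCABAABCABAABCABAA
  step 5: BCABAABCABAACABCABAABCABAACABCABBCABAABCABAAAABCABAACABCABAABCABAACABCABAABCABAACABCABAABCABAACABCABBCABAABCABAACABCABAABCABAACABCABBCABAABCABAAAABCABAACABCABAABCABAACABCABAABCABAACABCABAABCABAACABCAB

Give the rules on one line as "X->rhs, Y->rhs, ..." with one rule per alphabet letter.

  step 4 ⇒ step 5: CABCABAABCABAACABCABBCABAABCABAABCABAABCABAACABCABAABCABAACABCABBCABAABCABAABCABAABCABAA ⇒ B·CAB·AA·B·CAB·AA·CAB·CAB·AA·B·CAB·AA·CAB·CAB·B·CAB·AA·B·CAB·AA·AA·B·CAB·AA·CAB·CAB·AA·B·CAB·AA·CAB·CAB·AA·B·CAB·AA·CAB·CAB·AA·B·CAB·AA·CAB·CAB·B·CAB·AA·B·CAB·AA·CAB·CAB·AA·B·CAB·AA·CAB·CAB·B·CAB·AA·B·CAB·AA·AA·B·CAB·AA·CAB·CAB·AA·B·CAB·AA·CAB·CAB·AA·B·CAB·AA·CAB·CAB·AA·B·CAB·AA·CAB·CAB
    A ↦ CAB
    B ↦ AA
    C ↦ B

A->CAB, B->AA, C->B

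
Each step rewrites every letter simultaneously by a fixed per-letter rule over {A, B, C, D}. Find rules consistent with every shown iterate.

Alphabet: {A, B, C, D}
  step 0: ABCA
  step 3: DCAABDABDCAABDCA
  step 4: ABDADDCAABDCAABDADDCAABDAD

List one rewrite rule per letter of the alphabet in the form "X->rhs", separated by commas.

A->D, B->CA, C->DA, D->AB

  step 3 ⇒ step 4: DCAABDABDCAABDCA ⇒ AB·DA·D·D·CA·AB·D·CA·AB·DA·D·D·CA·AB·DA·D
    A ↦ D
    B ↦ CA
    C ↦ DA
    D ↦ AB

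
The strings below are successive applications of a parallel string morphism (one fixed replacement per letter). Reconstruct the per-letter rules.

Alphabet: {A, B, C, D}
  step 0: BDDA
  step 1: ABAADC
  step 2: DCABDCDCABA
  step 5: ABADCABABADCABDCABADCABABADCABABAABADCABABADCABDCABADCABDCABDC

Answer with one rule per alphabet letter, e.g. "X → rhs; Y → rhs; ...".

A->DC, B->AB, C->BA, D->A

  step 1 ⇒ step 2: ABAADC ⇒ DC·AB·DC·DC·A·BA
    A ↦ DC
    B ↦ AB
    C ↦ BA
    D ↦ A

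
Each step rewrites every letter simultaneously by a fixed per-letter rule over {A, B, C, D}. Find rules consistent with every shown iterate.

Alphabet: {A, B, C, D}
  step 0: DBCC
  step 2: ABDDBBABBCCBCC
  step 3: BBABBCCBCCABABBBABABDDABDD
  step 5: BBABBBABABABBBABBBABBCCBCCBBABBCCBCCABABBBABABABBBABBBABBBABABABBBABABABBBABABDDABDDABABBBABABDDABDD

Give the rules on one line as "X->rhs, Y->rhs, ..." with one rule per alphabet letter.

  step 2 ⇒ step 3: ABDDBBABBCCBCC ⇒ BB·AB·BCC·BCC·AB·AB·BB·AB·AB·D·D·AB·D·D
    A ↦ BB
    B ↦ AB
    C ↦ D
    D ↦ BCC

A->BB, B->AB, C->D, D->BCC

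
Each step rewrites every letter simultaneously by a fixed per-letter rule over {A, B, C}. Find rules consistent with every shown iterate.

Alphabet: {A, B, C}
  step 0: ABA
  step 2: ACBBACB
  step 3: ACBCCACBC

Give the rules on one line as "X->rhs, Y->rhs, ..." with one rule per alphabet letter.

  step 2 ⇒ step 3: ACBBACB ⇒ AC·B·C·C·AC·B·C
    A ↦ AC
    B ↦ C
    C ↦ B

A->AC, B->C, C->B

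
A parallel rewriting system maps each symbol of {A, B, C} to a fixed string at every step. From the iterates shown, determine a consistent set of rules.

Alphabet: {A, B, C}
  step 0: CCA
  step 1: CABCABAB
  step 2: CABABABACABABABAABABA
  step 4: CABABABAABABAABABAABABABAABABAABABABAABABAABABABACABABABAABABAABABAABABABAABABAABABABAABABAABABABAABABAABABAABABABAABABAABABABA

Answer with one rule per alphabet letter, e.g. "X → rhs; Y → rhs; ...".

  step 1 ⇒ step 2: CABCABAB ⇒ CAB·AB·ABA·CAB·AB·ABA·AB·ABA
    A ↦ AB
    B ↦ ABA
    C ↦ CAB

A->AB, B->ABA, C->CAB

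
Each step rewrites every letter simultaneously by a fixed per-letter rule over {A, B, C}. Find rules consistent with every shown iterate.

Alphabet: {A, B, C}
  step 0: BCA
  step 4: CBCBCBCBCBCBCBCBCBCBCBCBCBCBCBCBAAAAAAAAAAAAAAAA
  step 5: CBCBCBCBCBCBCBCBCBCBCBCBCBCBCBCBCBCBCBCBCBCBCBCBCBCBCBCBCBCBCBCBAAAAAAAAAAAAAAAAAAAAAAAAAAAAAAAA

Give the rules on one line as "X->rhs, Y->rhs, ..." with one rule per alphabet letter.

  step 4 ⇒ step 5: CBCBCBCBCBCBCBCBCBCBCBCBCBCBCBCBAAAAAAAAAAAAAAAA ⇒ CB·CB·CB·CB·CB·CB·CB·CB·CB·CB·CB·CB·CB·CB·CB·CB·CB·CB·CB·CB·CB·CB·CB·CB·CB·CB·CB·CB·CB·CB·CB·CB·AA·AA·AA·AA·AA·AA·AA·AA·AA·AA·AA·AA·AA·AA·AA·AA
    A ↦ AA
    B ↦ CB
    C ↦ CB

A->AA, B->CB, C->CB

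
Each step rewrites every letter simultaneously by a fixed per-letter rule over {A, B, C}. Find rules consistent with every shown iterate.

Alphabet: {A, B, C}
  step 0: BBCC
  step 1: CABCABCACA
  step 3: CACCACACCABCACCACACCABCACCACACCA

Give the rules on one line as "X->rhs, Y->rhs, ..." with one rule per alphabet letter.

  step 0 ⇒ step 1: BBCC ⇒ CAB·CAB·CA·CA
    B ↦ CAB
    C ↦ CA
    A ↦ C  (constrained at step 1)

A->C, B->CAB, C->CA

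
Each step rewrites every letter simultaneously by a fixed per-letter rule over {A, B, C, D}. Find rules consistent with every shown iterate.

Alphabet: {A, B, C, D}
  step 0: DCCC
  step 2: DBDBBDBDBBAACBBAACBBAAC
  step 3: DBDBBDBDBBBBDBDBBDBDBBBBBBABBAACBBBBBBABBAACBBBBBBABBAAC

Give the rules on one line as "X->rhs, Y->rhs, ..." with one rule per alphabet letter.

  step 2 ⇒ step 3: DBDBBDBDBBAACBBAACBBAAC ⇒ DBD·BB·DBD·BB·BB·DBD·BB·DBD·BB·BB·BBA·BBA·AC·BB·BB·BBA·BBA·AC·BB·BB·BBA·BBA·AC
    A ↦ BBA
    B ↦ BB
    C ↦ AC
    D ↦ DBD

A->BBA, B->BB, C->AC, D->DBD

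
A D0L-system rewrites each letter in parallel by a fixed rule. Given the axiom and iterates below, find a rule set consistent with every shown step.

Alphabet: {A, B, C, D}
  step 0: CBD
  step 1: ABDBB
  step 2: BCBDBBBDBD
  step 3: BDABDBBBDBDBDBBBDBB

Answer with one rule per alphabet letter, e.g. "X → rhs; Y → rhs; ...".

A->BC, B->BD, C->A, D->BB

  step 2 ⇒ step 3: BCBDBBBDBD ⇒ BD·A·BD·BB·BD·BD·BD·BB·BD·BB
    B ↦ BD
    C ↦ A
    D ↦ BB
  step 1 ⇒ step 2: ABDBB ⇒ BC·BD·BB·BD·BD
    A ↦ BC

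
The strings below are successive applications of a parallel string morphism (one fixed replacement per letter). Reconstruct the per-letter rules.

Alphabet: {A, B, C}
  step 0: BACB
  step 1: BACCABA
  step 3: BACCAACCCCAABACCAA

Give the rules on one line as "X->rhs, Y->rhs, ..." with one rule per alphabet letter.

  step 0 ⇒ step 1: BACB ⇒ BA·CC·A·BA
    A ↦ CC
    B ↦ BA
    C ↦ A

A->CC, B->BA, C->A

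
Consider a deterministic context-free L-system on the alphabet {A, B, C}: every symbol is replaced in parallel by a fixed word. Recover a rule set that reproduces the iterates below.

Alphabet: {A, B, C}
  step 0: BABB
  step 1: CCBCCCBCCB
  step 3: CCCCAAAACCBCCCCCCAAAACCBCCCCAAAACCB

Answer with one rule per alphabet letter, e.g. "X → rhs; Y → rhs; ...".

A->C, B->CCB, C->AA

  step 0 ⇒ step 1: BABB ⇒ CCB·C·CCB·CCB
    A ↦ C
    B ↦ CCB
    C ↦ AA  (constrained at step 1)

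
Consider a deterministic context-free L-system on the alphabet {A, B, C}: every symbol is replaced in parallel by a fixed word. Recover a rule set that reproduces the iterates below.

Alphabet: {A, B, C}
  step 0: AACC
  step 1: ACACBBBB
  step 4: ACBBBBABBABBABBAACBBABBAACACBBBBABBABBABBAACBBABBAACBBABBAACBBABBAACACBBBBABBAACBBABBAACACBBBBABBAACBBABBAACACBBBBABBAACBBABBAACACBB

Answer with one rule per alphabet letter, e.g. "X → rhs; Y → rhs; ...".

A->AC, B->BBA, C->BB

  step 0 ⇒ step 1: AACC ⇒ AC·AC·BB·BB
    A ↦ AC
    C ↦ BB
    B ↦ BBA  (constrained at step 1)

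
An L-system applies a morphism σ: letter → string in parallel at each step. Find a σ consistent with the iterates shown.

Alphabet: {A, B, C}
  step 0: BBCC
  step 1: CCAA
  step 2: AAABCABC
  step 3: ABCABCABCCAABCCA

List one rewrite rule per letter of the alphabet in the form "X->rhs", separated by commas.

  step 2 ⇒ step 3: AAABCABC ⇒ ABC·ABC·ABC·C·A·ABC·C·A
    A ↦ ABC
    B ↦ C
    C ↦ A

A->ABC, B->C, C->A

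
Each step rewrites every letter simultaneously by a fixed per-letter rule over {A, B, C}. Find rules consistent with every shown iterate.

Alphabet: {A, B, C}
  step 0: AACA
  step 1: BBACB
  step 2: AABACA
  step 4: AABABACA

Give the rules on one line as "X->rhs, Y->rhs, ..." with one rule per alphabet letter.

A->B, B->A, C->AC

  step 1 ⇒ step 2: BBACB ⇒ A·A·B·AC·A
    A ↦ B
    B ↦ A
    C ↦ AC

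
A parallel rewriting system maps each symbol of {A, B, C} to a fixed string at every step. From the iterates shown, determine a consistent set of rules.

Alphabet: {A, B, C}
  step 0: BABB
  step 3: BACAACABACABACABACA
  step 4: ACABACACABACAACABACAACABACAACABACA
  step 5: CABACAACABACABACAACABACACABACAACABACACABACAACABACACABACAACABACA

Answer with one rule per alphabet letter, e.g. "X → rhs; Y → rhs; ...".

A->CA, B->A, C->BA

  step 4 ⇒ step 5: ACABACACABACAACABACAACABACAACABACA ⇒ CA·BA·CA·A·CA·BA·CA·BA·CA·A·CA·BA·CA·CA·BA·CA·A·CA·BA·CA·CA·BA·CA·A·CA·BA·CA·CA·BA·CA·A·CA·BA·CA
    A ↦ CA
    B ↦ A
    C ↦ BA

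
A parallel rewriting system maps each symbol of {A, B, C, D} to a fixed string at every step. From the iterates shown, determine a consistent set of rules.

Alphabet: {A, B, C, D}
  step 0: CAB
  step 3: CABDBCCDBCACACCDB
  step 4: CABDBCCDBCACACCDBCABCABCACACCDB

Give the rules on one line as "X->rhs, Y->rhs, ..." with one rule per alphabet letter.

  step 3 ⇒ step 4: CABDBCCDBCACACCDB ⇒ CA·B·DB·CC·DB·CA·CA·CC·DB·CA·B·CA·B·CA·CA·CC·DB
    A ↦ B
    B ↦ DB
    C ↦ CA
    D ↦ CC

A->B, B->DB, C->CA, D->CC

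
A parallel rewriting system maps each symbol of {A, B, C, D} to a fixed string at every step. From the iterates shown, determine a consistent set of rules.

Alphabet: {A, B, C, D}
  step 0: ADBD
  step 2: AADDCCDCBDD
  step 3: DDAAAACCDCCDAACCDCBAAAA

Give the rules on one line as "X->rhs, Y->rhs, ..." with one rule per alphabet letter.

A->D, B->CB, C->CCD, D->AA

  step 2 ⇒ step 3: AADDCCDCBDD ⇒ D·D·AA·AA·CCD·CCD·AA·CCD·CB·AA·AA
    A ↦ D
    B ↦ CB
    C ↦ CCD
    D ↦ AA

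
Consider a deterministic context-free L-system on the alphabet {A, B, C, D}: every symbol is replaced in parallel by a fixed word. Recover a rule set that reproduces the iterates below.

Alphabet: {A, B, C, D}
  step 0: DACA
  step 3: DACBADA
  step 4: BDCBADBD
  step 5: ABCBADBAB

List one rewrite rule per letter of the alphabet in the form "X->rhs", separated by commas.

  step 4 ⇒ step 5: BDCBADBD ⇒ A·B·CB·A·D·B·A·B
    A ↦ D
    B ↦ A
    C ↦ CB
    D ↦ B

A->D, B->A, C->CB, D->B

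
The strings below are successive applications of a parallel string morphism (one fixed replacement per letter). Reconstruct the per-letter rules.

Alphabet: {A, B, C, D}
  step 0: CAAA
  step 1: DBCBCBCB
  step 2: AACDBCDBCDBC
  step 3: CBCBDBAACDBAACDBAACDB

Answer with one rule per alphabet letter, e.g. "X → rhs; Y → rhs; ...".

A->CB, B->C, C->DB, D->AA

  step 2 ⇒ step 3: AACDBCDBCDBC ⇒ CB·CB·DB·AA·C·DB·AA·C·DB·AA·C·DB
    A ↦ CB
    B ↦ C
    C ↦ DB
    D ↦ AA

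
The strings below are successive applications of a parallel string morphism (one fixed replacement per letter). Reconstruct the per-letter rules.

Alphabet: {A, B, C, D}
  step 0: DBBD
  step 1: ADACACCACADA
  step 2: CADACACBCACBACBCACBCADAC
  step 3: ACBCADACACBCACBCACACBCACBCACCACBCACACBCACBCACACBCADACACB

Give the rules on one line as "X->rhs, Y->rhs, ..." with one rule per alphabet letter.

A->C, B->CAC, C->ACB, D->ADA

  step 2 ⇒ step 3: CADACACBCACBACBCACBCADAC ⇒ ACB·C·ADA·C·ACB·C·ACB·CAC·ACB·C·ACB·CAC·C·ACB·CAC·ACB·C·ACB·CAC·ACB·C·ADA·C·ACB
    A ↦ C
    B ↦ CAC
    C ↦ ACB
    D ↦ ADA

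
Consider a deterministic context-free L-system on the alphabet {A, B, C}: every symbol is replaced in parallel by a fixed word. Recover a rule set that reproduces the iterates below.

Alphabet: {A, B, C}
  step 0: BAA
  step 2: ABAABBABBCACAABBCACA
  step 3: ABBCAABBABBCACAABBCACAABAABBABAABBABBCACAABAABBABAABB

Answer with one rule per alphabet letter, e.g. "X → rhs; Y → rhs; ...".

A->ABB, B->CA, C->ABA

  step 2 ⇒ step 3: ABAABBABBCACAABBCACA ⇒ ABB·CA·ABB·ABB·CA·CA·ABB·CA·CA·ABA·ABB·ABA·ABB·ABB·CA·CA·ABA·ABB·ABA·ABB
    A ↦ ABB
    B ↦ CA
    C ↦ ABA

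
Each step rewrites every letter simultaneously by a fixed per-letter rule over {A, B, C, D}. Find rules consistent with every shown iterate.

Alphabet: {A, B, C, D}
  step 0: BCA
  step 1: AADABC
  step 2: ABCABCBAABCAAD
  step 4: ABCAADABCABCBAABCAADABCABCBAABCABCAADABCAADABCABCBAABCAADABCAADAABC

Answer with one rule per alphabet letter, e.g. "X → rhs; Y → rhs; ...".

A->ABC, B->A, C->AD, D->BA

  step 1 ⇒ step 2: AADABC ⇒ ABC·ABC·BA·ABC·A·AD
    A ↦ ABC
    B ↦ A
    C ↦ AD
    D ↦ BA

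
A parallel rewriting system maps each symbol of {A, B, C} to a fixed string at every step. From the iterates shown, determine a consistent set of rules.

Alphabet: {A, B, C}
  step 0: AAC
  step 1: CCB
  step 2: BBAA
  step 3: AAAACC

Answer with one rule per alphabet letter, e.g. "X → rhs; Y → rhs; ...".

  step 2 ⇒ step 3: BBAA ⇒ AA·AA·C·C
    A ↦ C
    B ↦ AA
  step 0 ⇒ step 1: AAC ⇒ C·C·B
    C ↦ B

A->C, B->AA, C->B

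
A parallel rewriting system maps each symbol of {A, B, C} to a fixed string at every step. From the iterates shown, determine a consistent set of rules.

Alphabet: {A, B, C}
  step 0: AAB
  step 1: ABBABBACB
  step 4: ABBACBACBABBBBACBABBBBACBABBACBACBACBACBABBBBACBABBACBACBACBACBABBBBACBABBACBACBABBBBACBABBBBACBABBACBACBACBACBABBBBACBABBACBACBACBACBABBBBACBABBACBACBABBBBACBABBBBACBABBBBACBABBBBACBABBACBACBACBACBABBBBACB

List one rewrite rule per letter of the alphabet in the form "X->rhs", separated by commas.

A->ABB, B->ACB, C->BB

  step 0 ⇒ step 1: AAB ⇒ ABB·ABB·ACB
    A ↦ ABB
    B ↦ ACB
    C ↦ BB  (constrained at step 1)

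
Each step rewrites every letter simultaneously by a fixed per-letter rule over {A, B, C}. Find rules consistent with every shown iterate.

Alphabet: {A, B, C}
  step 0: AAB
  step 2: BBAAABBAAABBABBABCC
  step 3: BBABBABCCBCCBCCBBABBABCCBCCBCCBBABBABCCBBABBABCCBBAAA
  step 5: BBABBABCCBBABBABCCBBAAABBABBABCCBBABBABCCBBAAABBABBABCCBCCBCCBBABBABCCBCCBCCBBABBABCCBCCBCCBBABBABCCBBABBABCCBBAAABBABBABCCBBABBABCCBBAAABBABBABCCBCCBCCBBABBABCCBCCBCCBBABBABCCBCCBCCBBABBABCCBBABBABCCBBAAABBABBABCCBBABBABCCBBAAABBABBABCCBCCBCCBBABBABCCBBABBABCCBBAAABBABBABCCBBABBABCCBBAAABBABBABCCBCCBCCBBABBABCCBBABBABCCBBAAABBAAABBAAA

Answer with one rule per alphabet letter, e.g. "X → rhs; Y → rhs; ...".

A->BCC, B->BBA, C->A

  step 2 ⇒ step 3: BBAAABBAAABBABBABCC ⇒ BBA·BBA·BCC·BCC·BCC·BBA·BBA·BCC·BCC·BCC·BBA·BBA·BCC·BBA·BBA·BCC·BBA·A·A
    A ↦ BCC
    B ↦ BBA
    C ↦ A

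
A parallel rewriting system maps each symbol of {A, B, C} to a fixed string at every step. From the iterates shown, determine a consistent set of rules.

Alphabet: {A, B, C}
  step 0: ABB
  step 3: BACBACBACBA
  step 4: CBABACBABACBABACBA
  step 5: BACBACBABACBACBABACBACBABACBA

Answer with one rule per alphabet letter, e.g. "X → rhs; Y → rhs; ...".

  step 4 ⇒ step 5: CBABACBABACBABACBA ⇒ BA·C·BA·C·BA·BA·C·BA·C·BA·BA·C·BA·C·BA·BA·C·BA
    A ↦ BA
    B ↦ C
    C ↦ BA

A->BA, B->C, C->BA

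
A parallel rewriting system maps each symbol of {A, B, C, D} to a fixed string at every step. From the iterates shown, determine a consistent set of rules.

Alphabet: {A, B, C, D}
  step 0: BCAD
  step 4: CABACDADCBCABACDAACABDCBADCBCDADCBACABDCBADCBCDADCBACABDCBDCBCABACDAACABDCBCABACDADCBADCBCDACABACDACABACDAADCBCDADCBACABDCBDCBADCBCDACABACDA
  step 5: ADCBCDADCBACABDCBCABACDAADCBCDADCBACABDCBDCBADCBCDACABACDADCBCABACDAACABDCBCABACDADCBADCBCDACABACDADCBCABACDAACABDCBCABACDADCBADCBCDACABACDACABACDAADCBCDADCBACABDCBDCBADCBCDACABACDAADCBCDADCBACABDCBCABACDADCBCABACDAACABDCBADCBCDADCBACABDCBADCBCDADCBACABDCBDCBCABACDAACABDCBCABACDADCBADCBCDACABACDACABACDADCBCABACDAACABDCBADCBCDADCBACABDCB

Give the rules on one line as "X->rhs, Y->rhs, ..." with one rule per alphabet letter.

A->DCB, B->CDA, C->A, D->CAB

  step 4 ⇒ step 5: CABACDADCBCABACDAACABDCBADCBCDADCBACABDCBADCBCDADCBACABDCBDCBCABACDAACABDCBCABACDADCBADCBCDACABACDACABACDAADCBCDADCBACABDCBDCBADCBCDACABACDA ⇒ A·DCB·CDA·DCB·A·CAB·DCB·CAB·A·CDA·A·DCB·CDA·DCB·A·CAB·DCB·DCB·A·DCB·CDA·CAB·A·CDA·DCB·CAB·A·CDA·A·CAB·DCB·CAB·A·CDA·DCB·A·DCB·CDA·CAB·A·CDA·DCB·CAB·A·CDA·A·CAB·DCB·CAB·A·CDA·DCB·A·DCB·CDA·CAB·A·CDA·CAB·A·CDA·A·DCB·CDA·DCB·A·CAB·DCB·DCB·A·DCB·CDA·CAB·A·CDA·A·DCB·CDA·DCB·A·CAB·DCB·CAB·A·CDA·DCB·CAB·A·CDA·A·CAB·DCB·A·DCB·CDA·DCB·A·CAB·DCB·A·DCB·CDA·DCB·A·CAB·DCB·DCB·CAB·A·CDA·A·CAB·DCB·CAB·A·CDA·DCB·A·DCB·CDA·CAB·A·CDA·CAB·A·CDA·DCB·CAB·A·CDA·A·CAB·DCB·A·DCB·CDA·DCB·A·CAB·DCB
    A ↦ DCB
    B ↦ CDA
    C ↦ A
    D ↦ CAB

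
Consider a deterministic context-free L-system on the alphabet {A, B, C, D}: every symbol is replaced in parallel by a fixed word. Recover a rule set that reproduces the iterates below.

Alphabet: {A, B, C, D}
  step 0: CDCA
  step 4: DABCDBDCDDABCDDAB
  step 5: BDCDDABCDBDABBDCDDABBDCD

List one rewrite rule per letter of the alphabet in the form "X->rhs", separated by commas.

A->D, B->CD, C->DA, D->B

  step 4 ⇒ step 5: DABCDBDCDDABCDDAB ⇒ B·D·CD·DA·B·CD·B·DA·B·B·D·CD·DA·B·B·D·CD
    A ↦ D
    B ↦ CD
    C ↦ DA
    D ↦ B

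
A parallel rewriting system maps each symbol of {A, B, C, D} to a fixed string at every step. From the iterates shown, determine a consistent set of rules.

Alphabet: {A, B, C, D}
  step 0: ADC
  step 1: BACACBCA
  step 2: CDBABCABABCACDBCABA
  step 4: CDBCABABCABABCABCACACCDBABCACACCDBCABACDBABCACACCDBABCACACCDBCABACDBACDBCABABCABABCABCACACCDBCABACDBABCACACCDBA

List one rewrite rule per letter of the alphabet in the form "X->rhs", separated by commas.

  step 1 ⇒ step 2: BACACBCA ⇒ CD·BA·BCA·BA·BCA·CD·BCA·BA
    A ↦ BA
    B ↦ CD
    C ↦ BCA
  step 0 ⇒ step 1: ADC ⇒ BA·CAC·BCA
    D ↦ CAC

A->BA, B->CD, C->BCA, D->CAC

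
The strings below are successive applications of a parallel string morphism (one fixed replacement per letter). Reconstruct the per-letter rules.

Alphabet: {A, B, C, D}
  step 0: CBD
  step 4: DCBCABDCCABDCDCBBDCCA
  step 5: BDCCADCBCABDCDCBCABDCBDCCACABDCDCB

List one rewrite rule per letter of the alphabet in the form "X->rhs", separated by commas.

A->B, B->CA, C->DC, D->B

  step 4 ⇒ step 5: DCBCABDCCABDCDCBBDCCA ⇒ B·DC·CA·DC·B·CA·B·DC·DC·B·CA·B·DC·B·DC·CA·CA·B·DC·DC·B
    A ↦ B
    B ↦ CA
    C ↦ DC
    D ↦ B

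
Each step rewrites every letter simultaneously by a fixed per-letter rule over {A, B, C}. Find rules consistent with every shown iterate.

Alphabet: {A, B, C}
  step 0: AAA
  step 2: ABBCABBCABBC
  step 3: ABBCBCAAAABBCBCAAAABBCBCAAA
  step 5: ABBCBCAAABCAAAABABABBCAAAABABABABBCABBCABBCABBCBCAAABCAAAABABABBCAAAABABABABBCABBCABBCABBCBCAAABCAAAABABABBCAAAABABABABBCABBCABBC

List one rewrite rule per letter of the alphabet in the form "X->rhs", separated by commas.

A->AB, B->BC, C->AAA

  step 2 ⇒ step 3: ABBCABBCABBC ⇒ AB·BC·BC·AAA·AB·BC·BC·AAA·AB·BC·BC·AAA
    A ↦ AB
    B ↦ BC
    C ↦ AAA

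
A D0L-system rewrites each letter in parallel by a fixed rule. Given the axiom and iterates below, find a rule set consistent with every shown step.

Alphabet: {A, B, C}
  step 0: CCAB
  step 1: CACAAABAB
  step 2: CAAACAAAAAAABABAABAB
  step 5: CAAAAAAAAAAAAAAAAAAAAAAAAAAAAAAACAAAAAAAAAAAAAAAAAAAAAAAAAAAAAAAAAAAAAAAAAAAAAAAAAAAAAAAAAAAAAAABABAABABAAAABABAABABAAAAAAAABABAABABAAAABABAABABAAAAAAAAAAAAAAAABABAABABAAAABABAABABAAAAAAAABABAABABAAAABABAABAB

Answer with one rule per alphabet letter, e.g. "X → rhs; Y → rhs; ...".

A->AA, B->BAB, C->CA

  step 1 ⇒ step 2: CACAAABAB ⇒ CA·AA·CA·AA·AA·AA·BAB·AA·BAB
    A ↦ AA
    B ↦ BAB
    C ↦ CA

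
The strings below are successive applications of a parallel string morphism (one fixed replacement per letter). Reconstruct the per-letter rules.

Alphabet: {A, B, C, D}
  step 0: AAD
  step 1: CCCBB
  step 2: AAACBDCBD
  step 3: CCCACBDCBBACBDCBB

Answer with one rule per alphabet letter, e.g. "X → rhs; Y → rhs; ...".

  step 2 ⇒ step 3: AAACBDCBD ⇒ C·C·C·A·CBD·CBB·A·CBD·CBB
    A ↦ C
    B ↦ CBD
    C ↦ A
    D ↦ CBB

A->C, B->CBD, C->A, D->CBB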